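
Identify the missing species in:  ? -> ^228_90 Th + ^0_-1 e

Ac-228

Conserve mass number: A = 228 + 0, so A = 228.
Conserve atomic number: Z = 90 − 1, so Z = 89.
Z = 89 is actinium, so the species is ^228_89 Ac.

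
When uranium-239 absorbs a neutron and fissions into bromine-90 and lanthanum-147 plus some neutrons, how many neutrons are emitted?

Conserve mass number: 240 = 90 + 147 + k, so k = 240 − 237 = 3.
Check atomic number: 92 = 35 + 57 + 0 = 92. ✓

3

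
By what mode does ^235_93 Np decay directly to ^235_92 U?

ΔA = 235 − 235 = 0; ΔZ = 92 − 93 = -1.
A is unchanged and Z drops by 1 — a proton has become a neutron (β⁺ emission or electron capture).

beta-plus decay or electron capture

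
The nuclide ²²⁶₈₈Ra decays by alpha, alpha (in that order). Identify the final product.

Po-218

Start: (A, Z) = (226, 88).
After α: (222, 86).
After α: (218, 84).
Z = 84 is polonium.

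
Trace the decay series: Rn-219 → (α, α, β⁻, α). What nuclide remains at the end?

Tl-207

Start: (A, Z) = (219, 86).
After α: (215, 84).
After α: (211, 82).
After β⁻: (211, 83).
After α: (207, 81).
Z = 81 is thallium.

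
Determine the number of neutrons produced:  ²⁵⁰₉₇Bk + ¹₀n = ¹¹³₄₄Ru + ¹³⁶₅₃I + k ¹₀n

Conserve mass number: 251 = 113 + 136 + k, so k = 251 − 249 = 2.
Check atomic number: 97 = 44 + 53 + 0 = 97. ✓

2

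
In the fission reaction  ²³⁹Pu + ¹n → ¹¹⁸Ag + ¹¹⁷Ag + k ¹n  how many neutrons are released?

5

Conserve mass number: 240 = 118 + 117 + k, so k = 240 − 235 = 5.
Check atomic number: 94 = 47 + 47 + 0 = 94. ✓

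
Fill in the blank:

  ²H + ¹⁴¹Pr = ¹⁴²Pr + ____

proton

Conserve mass number: 2 + 141 = 142 + A, so A = 1.
Conserve atomic number: 1 + 59 = 59 + Z, so Z = 1.
A = 1 and Z = 1 is ¹H — a proton.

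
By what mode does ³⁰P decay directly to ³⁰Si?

beta-plus decay or electron capture

ΔA = 30 − 30 = 0; ΔZ = 14 − 15 = -1.
A is unchanged and Z drops by 1 — a proton has become a neutron (β⁺ emission or electron capture).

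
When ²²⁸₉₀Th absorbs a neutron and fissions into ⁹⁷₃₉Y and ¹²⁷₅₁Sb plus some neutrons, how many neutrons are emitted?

5

Conserve mass number: 229 = 97 + 127 + k, so k = 229 − 224 = 5.
Check atomic number: 90 = 39 + 51 + 0 = 90. ✓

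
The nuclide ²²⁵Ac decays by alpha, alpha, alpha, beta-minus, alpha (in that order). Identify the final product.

Pb-209

Start: (A, Z) = (225, 89).
After α: (221, 87).
After α: (217, 85).
After α: (213, 83).
After β⁻: (213, 84).
After α: (209, 82).
Z = 82 is lead.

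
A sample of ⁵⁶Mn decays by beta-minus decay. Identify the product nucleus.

Fe-56

Beta-minus decay: mass number changes by +0, atomic number by +1.
A: 56 = 56; Z: 25 + 1 = 26.
Z = 26 is iron, so the daughter is ⁵⁶Fe.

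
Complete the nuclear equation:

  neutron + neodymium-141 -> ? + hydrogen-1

Pr-141

Conserve mass number: 1 + 141 = A + 1, so A = 141.
Conserve atomic number: 0 + 60 = Z + 1, so Z = 59.
Z = 59 is praseodymium, so the species is praseodymium-141.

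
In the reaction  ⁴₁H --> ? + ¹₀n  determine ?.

H-3

Conserve mass number: 4 = A + 1, so A = 3.
Conserve atomic number: 1 = Z + 0, so Z = 1.
A = 3 and Z = 1 is ³₁H — a triton.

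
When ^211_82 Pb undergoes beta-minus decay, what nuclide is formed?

Beta-minus decay: mass number changes by +0, atomic number by +1.
A: 211 = 211; Z: 82 + 1 = 83.
Z = 83 is bismuth, so the daughter is ^211_83 Bi.

Bi-211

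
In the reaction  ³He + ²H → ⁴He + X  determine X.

Conserve mass number: 3 + 2 = 4 + A, so A = 1.
Conserve atomic number: 2 + 1 = 2 + Z, so Z = 1.
A = 1 and Z = 1 is ¹H — a proton.

proton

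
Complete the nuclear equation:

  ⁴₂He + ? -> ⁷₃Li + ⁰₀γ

triton

Conserve mass number: 4 + A = 7 + 0, so A = 3.
Conserve atomic number: 2 + Z = 3 + 0, so Z = 1.
A = 3 and Z = 1 is ³₁H — a triton.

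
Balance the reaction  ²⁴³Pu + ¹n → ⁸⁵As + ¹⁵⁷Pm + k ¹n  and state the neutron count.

Conserve mass number: 244 = 85 + 157 + k, so k = 244 − 242 = 2.
Check atomic number: 94 = 33 + 61 + 0 = 94. ✓

2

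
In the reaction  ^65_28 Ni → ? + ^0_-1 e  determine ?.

Conserve mass number: 65 = A + 0, so A = 65.
Conserve atomic number: 28 = Z − 1, so Z = 29.
Z = 29 is copper, so the species is ^65_29 Cu.

Cu-65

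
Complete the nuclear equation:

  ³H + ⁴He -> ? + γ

Conserve mass number: 3 + 4 = A + 0, so A = 7.
Conserve atomic number: 1 + 2 = Z + 0, so Z = 3.
Z = 3 is lithium, so the species is ⁷Li.

Li-7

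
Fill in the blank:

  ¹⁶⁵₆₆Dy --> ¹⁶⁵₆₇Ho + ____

beta-minus particle

Conserve mass number: 165 = 165 + A, so A = 0.
Conserve atomic number: 66 = 67 + Z, so Z = -1.
A = 0 and Z = -1 is ⁰₋₁e — a beta-minus particle.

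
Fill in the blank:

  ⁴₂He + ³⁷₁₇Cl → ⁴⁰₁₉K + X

Conserve mass number: 4 + 37 = 40 + A, so A = 1.
Conserve atomic number: 2 + 17 = 19 + Z, so Z = 0.
A = 1 and Z = 0 is ¹₀n — a neutron.

neutron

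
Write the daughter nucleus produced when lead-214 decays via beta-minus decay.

Beta-minus decay: mass number changes by +0, atomic number by +1.
A: 214 = 214; Z: 82 + 1 = 83.
Z = 83 is bismuth, so the daughter is bismuth-214.

Bi-214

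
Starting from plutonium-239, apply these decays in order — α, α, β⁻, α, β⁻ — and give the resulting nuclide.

Start: (A, Z) = (239, 94).
After α: (235, 92).
After α: (231, 90).
After β⁻: (231, 91).
After α: (227, 89).
After β⁻: (227, 90).
Z = 90 is thorium.

Th-227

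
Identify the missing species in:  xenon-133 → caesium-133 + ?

Conserve mass number: 133 = 133 + A, so A = 0.
Conserve atomic number: 54 = 55 + Z, so Z = -1.
A = 0 and Z = -1 is e⁻ — a beta-minus particle.

beta-minus particle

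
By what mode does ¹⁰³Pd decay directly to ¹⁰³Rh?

ΔA = 103 − 103 = 0; ΔZ = 45 − 46 = -1.
A is unchanged and Z drops by 1 — a proton has become a neutron (β⁺ emission or electron capture).

beta-plus decay or electron capture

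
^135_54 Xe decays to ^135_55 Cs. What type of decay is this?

ΔA = 135 − 135 = 0; ΔZ = 55 − 54 = +1.
A is unchanged and Z rises by 1 — a neutron has become a proton (β⁻ decay).

beta-minus decay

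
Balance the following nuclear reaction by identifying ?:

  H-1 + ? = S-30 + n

Conserve mass number: 1 + A = 30 + 1, so A = 30.
Conserve atomic number: 1 + Z = 16 + 0, so Z = 15.
Z = 15 is phosphorus, so the species is P-30.

P-30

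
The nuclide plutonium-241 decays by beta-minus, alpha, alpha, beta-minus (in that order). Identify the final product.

U-233

Start: (A, Z) = (241, 94).
After β⁻: (241, 95).
After α: (237, 93).
After α: (233, 91).
After β⁻: (233, 92).
Z = 92 is uranium.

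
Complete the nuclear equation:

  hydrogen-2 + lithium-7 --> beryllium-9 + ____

Conserve mass number: 2 + 7 = 9 + A, so A = 0.
Conserve atomic number: 1 + 3 = 4 + Z, so Z = 0.
A = 0 and Z = 0 is γ — a gamma ray.

gamma ray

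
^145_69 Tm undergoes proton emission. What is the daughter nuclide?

Er-144

Proton emission: mass number changes by -1, atomic number by -1.
A: 145 − 1 = 144; Z: 69 − 1 = 68.
Z = 68 is erbium, so the daughter is ^144_68 Er.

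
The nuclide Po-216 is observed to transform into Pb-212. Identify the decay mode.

ΔA = 212 − 216 = -4; ΔZ = 82 − 84 = -2.
A drops by 4 and Z drops by 2 — the signature of alpha emission.

alpha decay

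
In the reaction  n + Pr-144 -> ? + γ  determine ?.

Pr-145

Conserve mass number: 1 + 144 = A + 0, so A = 145.
Conserve atomic number: 0 + 59 = Z + 0, so Z = 59.
Z = 59 is praseodymium, so the species is Pr-145.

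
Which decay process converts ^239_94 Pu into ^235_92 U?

ΔA = 235 − 239 = -4; ΔZ = 92 − 94 = -2.
A drops by 4 and Z drops by 2 — the signature of alpha emission.

alpha decay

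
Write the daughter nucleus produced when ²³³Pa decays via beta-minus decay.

U-233

Beta-minus decay: mass number changes by +0, atomic number by +1.
A: 233 = 233; Z: 91 + 1 = 92.
Z = 92 is uranium, so the daughter is ²³³U.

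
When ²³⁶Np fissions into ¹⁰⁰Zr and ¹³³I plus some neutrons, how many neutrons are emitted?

Conserve mass number: 236 = 100 + 133 + k, so k = 236 − 233 = 3.
Check atomic number: 93 = 40 + 53 + 0 = 93. ✓

3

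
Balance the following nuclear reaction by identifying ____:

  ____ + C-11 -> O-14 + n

Conserve mass number: A + 11 = 14 + 1, so A = 4.
Conserve atomic number: Z + 6 = 8 + 0, so Z = 2.
A = 4 and Z = 2 is He-4 — an alpha particle.

alpha particle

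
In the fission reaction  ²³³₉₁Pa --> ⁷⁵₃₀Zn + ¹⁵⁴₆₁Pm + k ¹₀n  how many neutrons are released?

4

Conserve mass number: 233 = 75 + 154 + k, so k = 233 − 229 = 4.
Check atomic number: 91 = 30 + 61 + 0 = 91. ✓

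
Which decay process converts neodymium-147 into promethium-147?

beta-minus decay

ΔA = 147 − 147 = 0; ΔZ = 61 − 60 = +1.
A is unchanged and Z rises by 1 — a neutron has become a proton (β⁻ decay).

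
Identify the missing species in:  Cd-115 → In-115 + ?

beta-minus particle

Conserve mass number: 115 = 115 + A, so A = 0.
Conserve atomic number: 48 = 49 + Z, so Z = -1.
A = 0 and Z = -1 is e⁻ — a beta-minus particle.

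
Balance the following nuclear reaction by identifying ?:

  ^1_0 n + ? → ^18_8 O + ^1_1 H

Conserve mass number: 1 + A = 18 + 1, so A = 18.
Conserve atomic number: 0 + Z = 8 + 1, so Z = 9.
Z = 9 is fluorine, so the species is ^18_9 F.

F-18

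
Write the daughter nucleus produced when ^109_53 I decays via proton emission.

Proton emission: mass number changes by -1, atomic number by -1.
A: 109 − 1 = 108; Z: 53 − 1 = 52.
Z = 52 is tellurium, so the daughter is ^108_52 Te.

Te-108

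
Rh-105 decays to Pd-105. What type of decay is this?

ΔA = 105 − 105 = 0; ΔZ = 46 − 45 = +1.
A is unchanged and Z rises by 1 — a neutron has become a proton (β⁻ decay).

beta-minus decay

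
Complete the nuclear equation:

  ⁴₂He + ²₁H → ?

Conserve mass number: 4 + 2 = A, so A = 6.
Conserve atomic number: 2 + 1 = Z, so Z = 3.
Z = 3 is lithium, so the species is ⁶₃Li.

Li-6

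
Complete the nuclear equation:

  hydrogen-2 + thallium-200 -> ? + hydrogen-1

Tl-201

Conserve mass number: 2 + 200 = A + 1, so A = 201.
Conserve atomic number: 1 + 81 = Z + 1, so Z = 81.
Z = 81 is thallium, so the species is thallium-201.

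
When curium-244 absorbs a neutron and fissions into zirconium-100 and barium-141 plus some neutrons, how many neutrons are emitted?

4

Conserve mass number: 245 = 100 + 141 + k, so k = 245 − 241 = 4.
Check atomic number: 96 = 40 + 56 + 0 = 96. ✓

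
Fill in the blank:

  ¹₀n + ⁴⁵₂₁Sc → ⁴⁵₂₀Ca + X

Conserve mass number: 1 + 45 = 45 + A, so A = 1.
Conserve atomic number: 0 + 21 = 20 + Z, so Z = 1.
A = 1 and Z = 1 is ¹₁H — a proton.

proton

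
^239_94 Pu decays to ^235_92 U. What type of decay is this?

ΔA = 235 − 239 = -4; ΔZ = 92 − 94 = -2.
A drops by 4 and Z drops by 2 — the signature of alpha emission.

alpha decay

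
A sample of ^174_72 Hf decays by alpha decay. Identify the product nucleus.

Alpha decay: mass number changes by -4, atomic number by -2.
A: 174 − 4 = 170; Z: 72 − 2 = 70.
Z = 70 is ytterbium, so the daughter is ^170_70 Yb.

Yb-170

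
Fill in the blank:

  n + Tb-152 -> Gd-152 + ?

proton

Conserve mass number: 1 + 152 = 152 + A, so A = 1.
Conserve atomic number: 0 + 65 = 64 + Z, so Z = 1.
A = 1 and Z = 1 is H-1 — a proton.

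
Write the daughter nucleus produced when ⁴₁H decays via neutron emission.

Neutron emission: mass number changes by -1, atomic number by +0.
A: 4 − 1 = 3; Z: 1 = 1.
Z = 1 is hydrogen, so the daughter is ³₁H.

H-3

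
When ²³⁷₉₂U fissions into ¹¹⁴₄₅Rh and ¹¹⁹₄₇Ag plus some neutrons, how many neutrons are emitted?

4

Conserve mass number: 237 = 114 + 119 + k, so k = 237 − 233 = 4.
Check atomic number: 92 = 45 + 47 + 0 = 92. ✓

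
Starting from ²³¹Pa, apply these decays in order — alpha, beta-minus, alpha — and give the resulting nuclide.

Ra-223

Start: (A, Z) = (231, 91).
After α: (227, 89).
After β⁻: (227, 90).
After α: (223, 88).
Z = 88 is radium.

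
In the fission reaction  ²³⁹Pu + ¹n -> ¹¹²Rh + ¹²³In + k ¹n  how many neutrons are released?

Conserve mass number: 240 = 112 + 123 + k, so k = 240 − 235 = 5.
Check atomic number: 94 = 45 + 49 + 0 = 94. ✓

5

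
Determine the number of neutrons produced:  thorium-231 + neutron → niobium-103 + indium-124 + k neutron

5

Conserve mass number: 232 = 103 + 124 + k, so k = 232 − 227 = 5.
Check atomic number: 90 = 41 + 49 + 0 = 90. ✓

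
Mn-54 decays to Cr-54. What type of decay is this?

beta-plus decay or electron capture

ΔA = 54 − 54 = 0; ΔZ = 24 − 25 = -1.
A is unchanged and Z drops by 1 — a proton has become a neutron (β⁺ emission or electron capture).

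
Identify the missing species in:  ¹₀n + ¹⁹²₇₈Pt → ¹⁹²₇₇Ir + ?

Conserve mass number: 1 + 192 = 192 + A, so A = 1.
Conserve atomic number: 0 + 78 = 77 + Z, so Z = 1.
A = 1 and Z = 1 is ¹₁H — a proton.

proton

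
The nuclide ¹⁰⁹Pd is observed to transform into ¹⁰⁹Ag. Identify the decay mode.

beta-minus decay

ΔA = 109 − 109 = 0; ΔZ = 47 − 46 = +1.
A is unchanged and Z rises by 1 — a neutron has become a proton (β⁻ decay).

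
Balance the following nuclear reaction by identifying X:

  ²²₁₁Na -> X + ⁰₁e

Conserve mass number: 22 = A + 0, so A = 22.
Conserve atomic number: 11 = Z + 1, so Z = 10.
Z = 10 is neon, so the species is ²²₁₀Ne.

Ne-22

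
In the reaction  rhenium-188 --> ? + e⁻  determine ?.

Os-188

Conserve mass number: 188 = A + 0, so A = 188.
Conserve atomic number: 75 = Z − 1, so Z = 76.
Z = 76 is osmium, so the species is osmium-188.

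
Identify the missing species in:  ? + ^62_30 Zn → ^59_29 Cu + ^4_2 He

Conserve mass number: A + 62 = 59 + 4, so A = 1.
Conserve atomic number: Z + 30 = 29 + 2, so Z = 1.
A = 1 and Z = 1 is ^1_1 H — a proton.

proton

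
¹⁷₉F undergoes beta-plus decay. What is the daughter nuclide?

O-17

Beta-plus decay: mass number changes by +0, atomic number by -1.
A: 17 = 17; Z: 9 − 1 = 8.
Z = 8 is oxygen, so the daughter is ¹⁷₈O.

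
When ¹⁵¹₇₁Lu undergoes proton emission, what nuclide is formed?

Yb-150

Proton emission: mass number changes by -1, atomic number by -1.
A: 151 − 1 = 150; Z: 71 − 1 = 70.
Z = 70 is ytterbium, so the daughter is ¹⁵⁰₇₀Yb.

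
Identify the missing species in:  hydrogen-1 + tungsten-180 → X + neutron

Conserve mass number: 1 + 180 = A + 1, so A = 180.
Conserve atomic number: 1 + 74 = Z + 0, so Z = 75.
Z = 75 is rhenium, so the species is rhenium-180.

Re-180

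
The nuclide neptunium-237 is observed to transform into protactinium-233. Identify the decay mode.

ΔA = 233 − 237 = -4; ΔZ = 91 − 93 = -2.
A drops by 4 and Z drops by 2 — the signature of alpha emission.

alpha decay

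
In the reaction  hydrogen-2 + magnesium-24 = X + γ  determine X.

Conserve mass number: 2 + 24 = A + 0, so A = 26.
Conserve atomic number: 1 + 12 = Z + 0, so Z = 13.
Z = 13 is aluminium, so the species is aluminium-26.

Al-26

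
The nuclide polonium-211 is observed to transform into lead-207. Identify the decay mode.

ΔA = 207 − 211 = -4; ΔZ = 82 − 84 = -2.
A drops by 4 and Z drops by 2 — the signature of alpha emission.

alpha decay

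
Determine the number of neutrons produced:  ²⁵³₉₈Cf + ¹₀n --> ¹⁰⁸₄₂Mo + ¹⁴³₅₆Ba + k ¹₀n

3

Conserve mass number: 254 = 108 + 143 + k, so k = 254 − 251 = 3.
Check atomic number: 98 = 42 + 56 + 0 = 98. ✓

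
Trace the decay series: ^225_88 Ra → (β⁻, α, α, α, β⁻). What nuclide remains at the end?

Start: (A, Z) = (225, 88).
After β⁻: (225, 89).
After α: (221, 87).
After α: (217, 85).
After α: (213, 83).
After β⁻: (213, 84).
Z = 84 is polonium.

Po-213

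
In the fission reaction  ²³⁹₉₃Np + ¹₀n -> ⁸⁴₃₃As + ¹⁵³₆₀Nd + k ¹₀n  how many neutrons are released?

3

Conserve mass number: 240 = 84 + 153 + k, so k = 240 − 237 = 3.
Check atomic number: 93 = 33 + 60 + 0 = 93. ✓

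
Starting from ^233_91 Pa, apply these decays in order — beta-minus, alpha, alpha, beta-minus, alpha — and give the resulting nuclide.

Start: (A, Z) = (233, 91).
After β⁻: (233, 92).
After α: (229, 90).
After α: (225, 88).
After β⁻: (225, 89).
After α: (221, 87).
Z = 87 is francium.

Fr-221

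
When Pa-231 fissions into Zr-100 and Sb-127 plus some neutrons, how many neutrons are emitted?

Conserve mass number: 231 = 100 + 127 + k, so k = 231 − 227 = 4.
Check atomic number: 91 = 40 + 51 + 0 = 91. ✓

4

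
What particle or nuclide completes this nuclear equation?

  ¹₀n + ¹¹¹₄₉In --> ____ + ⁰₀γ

In-112

Conserve mass number: 1 + 111 = A + 0, so A = 112.
Conserve atomic number: 0 + 49 = Z + 0, so Z = 49.
Z = 49 is indium, so the species is ¹¹²₄₉In.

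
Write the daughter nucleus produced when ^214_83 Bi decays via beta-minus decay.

Beta-minus decay: mass number changes by +0, atomic number by +1.
A: 214 = 214; Z: 83 + 1 = 84.
Z = 84 is polonium, so the daughter is ^214_84 Po.

Po-214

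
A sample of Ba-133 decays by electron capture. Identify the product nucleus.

Electron capture: mass number changes by +0, atomic number by -1.
A: 133 = 133; Z: 56 − 1 = 55.
Z = 55 is caesium, so the daughter is Cs-133.

Cs-133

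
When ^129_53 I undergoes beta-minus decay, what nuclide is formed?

Xe-129

Beta-minus decay: mass number changes by +0, atomic number by +1.
A: 129 = 129; Z: 53 + 1 = 54.
Z = 54 is xenon, so the daughter is ^129_54 Xe.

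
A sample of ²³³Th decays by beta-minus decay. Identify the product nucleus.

Pa-233

Beta-minus decay: mass number changes by +0, atomic number by +1.
A: 233 = 233; Z: 90 + 1 = 91.
Z = 91 is protactinium, so the daughter is ²³³Pa.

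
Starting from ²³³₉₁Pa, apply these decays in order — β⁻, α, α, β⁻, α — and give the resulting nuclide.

Fr-221

Start: (A, Z) = (233, 91).
After β⁻: (233, 92).
After α: (229, 90).
After α: (225, 88).
After β⁻: (225, 89).
After α: (221, 87).
Z = 87 is francium.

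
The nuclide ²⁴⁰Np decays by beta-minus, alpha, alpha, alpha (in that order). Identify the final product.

Ra-228

Start: (A, Z) = (240, 93).
After β⁻: (240, 94).
After α: (236, 92).
After α: (232, 90).
After α: (228, 88).
Z = 88 is radium.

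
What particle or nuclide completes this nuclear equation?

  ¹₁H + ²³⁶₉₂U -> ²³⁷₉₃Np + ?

gamma ray

Conserve mass number: 1 + 236 = 237 + A, so A = 0.
Conserve atomic number: 1 + 92 = 93 + Z, so Z = 0.
A = 0 and Z = 0 is ⁰₀γ — a gamma ray.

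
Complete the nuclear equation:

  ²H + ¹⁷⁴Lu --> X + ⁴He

Conserve mass number: 2 + 174 = A + 4, so A = 172.
Conserve atomic number: 1 + 71 = Z + 2, so Z = 70.
Z = 70 is ytterbium, so the species is ¹⁷²Yb.

Yb-172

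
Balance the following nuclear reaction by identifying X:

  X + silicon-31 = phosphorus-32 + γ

Conserve mass number: A + 31 = 32 + 0, so A = 1.
Conserve atomic number: Z + 14 = 15 + 0, so Z = 1.
A = 1 and Z = 1 is hydrogen-1 — a proton.

proton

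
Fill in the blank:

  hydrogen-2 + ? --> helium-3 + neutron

Conserve mass number: 2 + A = 3 + 1, so A = 2.
Conserve atomic number: 1 + Z = 2 + 0, so Z = 1.
A = 2 and Z = 1 is hydrogen-2 — a deuteron.

deuteron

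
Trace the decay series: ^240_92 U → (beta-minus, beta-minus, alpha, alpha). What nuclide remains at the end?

Start: (A, Z) = (240, 92).
After β⁻: (240, 93).
After β⁻: (240, 94).
After α: (236, 92).
After α: (232, 90).
Z = 90 is thorium.

Th-232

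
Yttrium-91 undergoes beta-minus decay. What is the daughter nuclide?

Zr-91

Beta-minus decay: mass number changes by +0, atomic number by +1.
A: 91 = 91; Z: 39 + 1 = 40.
Z = 40 is zirconium, so the daughter is zirconium-91.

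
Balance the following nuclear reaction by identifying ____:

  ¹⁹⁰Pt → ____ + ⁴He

Conserve mass number: 190 = A + 4, so A = 186.
Conserve atomic number: 78 = Z + 2, so Z = 76.
Z = 76 is osmium, so the species is ¹⁸⁶Os.

Os-186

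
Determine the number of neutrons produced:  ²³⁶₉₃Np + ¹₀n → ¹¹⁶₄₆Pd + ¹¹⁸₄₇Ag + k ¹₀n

3

Conserve mass number: 237 = 116 + 118 + k, so k = 237 − 234 = 3.
Check atomic number: 93 = 46 + 47 + 0 = 93. ✓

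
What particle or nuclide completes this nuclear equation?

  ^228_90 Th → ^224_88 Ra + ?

Conserve mass number: 228 = 224 + A, so A = 4.
Conserve atomic number: 90 = 88 + Z, so Z = 2.
A = 4 and Z = 2 is ^4_2 He — an alpha particle.

alpha particle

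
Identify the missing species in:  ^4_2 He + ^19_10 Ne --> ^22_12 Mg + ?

neutron

Conserve mass number: 4 + 19 = 22 + A, so A = 1.
Conserve atomic number: 2 + 10 = 12 + Z, so Z = 0.
A = 1 and Z = 0 is ^1_0 n — a neutron.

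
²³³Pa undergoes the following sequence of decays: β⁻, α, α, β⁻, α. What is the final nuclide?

Start: (A, Z) = (233, 91).
After β⁻: (233, 92).
After α: (229, 90).
After α: (225, 88).
After β⁻: (225, 89).
After α: (221, 87).
Z = 87 is francium.

Fr-221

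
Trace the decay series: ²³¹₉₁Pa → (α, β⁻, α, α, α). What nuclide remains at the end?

Start: (A, Z) = (231, 91).
After α: (227, 89).
After β⁻: (227, 90).
After α: (223, 88).
After α: (219, 86).
After α: (215, 84).
Z = 84 is polonium.

Po-215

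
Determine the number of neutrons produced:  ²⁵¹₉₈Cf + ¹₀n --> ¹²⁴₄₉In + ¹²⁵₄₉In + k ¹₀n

Conserve mass number: 252 = 124 + 125 + k, so k = 252 − 249 = 3.
Check atomic number: 98 = 49 + 49 + 0 = 98. ✓

3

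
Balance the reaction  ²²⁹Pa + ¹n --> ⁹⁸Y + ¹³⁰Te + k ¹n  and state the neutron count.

2

Conserve mass number: 230 = 98 + 130 + k, so k = 230 − 228 = 2.
Check atomic number: 91 = 39 + 52 + 0 = 91. ✓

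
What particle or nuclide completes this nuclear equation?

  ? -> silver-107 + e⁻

Conserve mass number: A = 107 + 0, so A = 107.
Conserve atomic number: Z = 47 − 1, so Z = 46.
Z = 46 is palladium, so the species is palladium-107.

Pd-107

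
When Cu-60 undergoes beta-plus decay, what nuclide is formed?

Beta-plus decay: mass number changes by +0, atomic number by -1.
A: 60 = 60; Z: 29 − 1 = 28.
Z = 28 is nickel, so the daughter is Ni-60.

Ni-60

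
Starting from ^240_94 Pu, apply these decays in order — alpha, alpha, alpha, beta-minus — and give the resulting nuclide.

Start: (A, Z) = (240, 94).
After α: (236, 92).
After α: (232, 90).
After α: (228, 88).
After β⁻: (228, 89).
Z = 89 is actinium.

Ac-228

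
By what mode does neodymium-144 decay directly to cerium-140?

alpha decay

ΔA = 140 − 144 = -4; ΔZ = 58 − 60 = -2.
A drops by 4 and Z drops by 2 — the signature of alpha emission.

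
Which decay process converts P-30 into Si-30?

beta-plus decay or electron capture

ΔA = 30 − 30 = 0; ΔZ = 14 − 15 = -1.
A is unchanged and Z drops by 1 — a proton has become a neutron (β⁺ emission or electron capture).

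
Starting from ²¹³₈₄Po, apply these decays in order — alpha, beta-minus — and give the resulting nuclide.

Start: (A, Z) = (213, 84).
After α: (209, 82).
After β⁻: (209, 83).
Z = 83 is bismuth.

Bi-209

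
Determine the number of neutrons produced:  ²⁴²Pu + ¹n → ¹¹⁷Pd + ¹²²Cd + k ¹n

4

Conserve mass number: 243 = 117 + 122 + k, so k = 243 − 239 = 4.
Check atomic number: 94 = 46 + 48 + 0 = 94. ✓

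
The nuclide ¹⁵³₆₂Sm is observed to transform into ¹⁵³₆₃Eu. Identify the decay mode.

beta-minus decay

ΔA = 153 − 153 = 0; ΔZ = 63 − 62 = +1.
A is unchanged and Z rises by 1 — a neutron has become a proton (β⁻ decay).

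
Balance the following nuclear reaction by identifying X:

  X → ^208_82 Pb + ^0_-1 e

Tl-208

Conserve mass number: A = 208 + 0, so A = 208.
Conserve atomic number: Z = 82 − 1, so Z = 81.
Z = 81 is thallium, so the species is ^208_81 Tl.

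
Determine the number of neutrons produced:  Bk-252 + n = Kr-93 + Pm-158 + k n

2

Conserve mass number: 253 = 93 + 158 + k, so k = 253 − 251 = 2.
Check atomic number: 97 = 36 + 61 + 0 = 97. ✓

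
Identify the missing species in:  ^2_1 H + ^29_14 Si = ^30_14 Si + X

proton

Conserve mass number: 2 + 29 = 30 + A, so A = 1.
Conserve atomic number: 1 + 14 = 14 + Z, so Z = 1.
A = 1 and Z = 1 is ^1_1 H — a proton.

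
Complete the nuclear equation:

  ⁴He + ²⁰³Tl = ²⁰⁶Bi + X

Conserve mass number: 4 + 203 = 206 + A, so A = 1.
Conserve atomic number: 2 + 81 = 83 + Z, so Z = 0.
A = 1 and Z = 0 is ¹n — a neutron.

neutron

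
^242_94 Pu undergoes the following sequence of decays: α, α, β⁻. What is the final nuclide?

Pa-234

Start: (A, Z) = (242, 94).
After α: (238, 92).
After α: (234, 90).
After β⁻: (234, 91).
Z = 91 is protactinium.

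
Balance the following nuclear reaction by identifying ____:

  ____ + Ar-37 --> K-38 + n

deuteron

Conserve mass number: A + 37 = 38 + 1, so A = 2.
Conserve atomic number: Z + 18 = 19 + 0, so Z = 1.
A = 2 and Z = 1 is H-2 — a deuteron.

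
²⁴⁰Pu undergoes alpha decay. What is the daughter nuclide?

Alpha decay: mass number changes by -4, atomic number by -2.
A: 240 − 4 = 236; Z: 94 − 2 = 92.
Z = 92 is uranium, so the daughter is ²³⁶U.

U-236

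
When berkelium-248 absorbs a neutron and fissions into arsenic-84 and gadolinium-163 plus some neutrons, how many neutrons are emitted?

2

Conserve mass number: 249 = 84 + 163 + k, so k = 249 − 247 = 2.
Check atomic number: 97 = 33 + 64 + 0 = 97. ✓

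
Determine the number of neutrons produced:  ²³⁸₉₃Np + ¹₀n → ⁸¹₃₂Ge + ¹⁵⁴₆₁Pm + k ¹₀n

4

Conserve mass number: 239 = 81 + 154 + k, so k = 239 − 235 = 4.
Check atomic number: 93 = 32 + 61 + 0 = 93. ✓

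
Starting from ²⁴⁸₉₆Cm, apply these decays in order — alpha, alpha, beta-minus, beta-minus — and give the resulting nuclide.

Start: (A, Z) = (248, 96).
After α: (244, 94).
After α: (240, 92).
After β⁻: (240, 93).
After β⁻: (240, 94).
Z = 94 is plutonium.

Pu-240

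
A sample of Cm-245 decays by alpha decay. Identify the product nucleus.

Pu-241

Alpha decay: mass number changes by -4, atomic number by -2.
A: 245 − 4 = 241; Z: 96 − 2 = 94.
Z = 94 is plutonium, so the daughter is Pu-241.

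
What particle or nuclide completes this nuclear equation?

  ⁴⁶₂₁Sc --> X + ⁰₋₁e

Conserve mass number: 46 = A + 0, so A = 46.
Conserve atomic number: 21 = Z − 1, so Z = 22.
Z = 22 is titanium, so the species is ⁴⁶₂₂Ti.

Ti-46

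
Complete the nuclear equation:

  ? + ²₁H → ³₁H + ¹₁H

Conserve mass number: A + 2 = 3 + 1, so A = 2.
Conserve atomic number: Z + 1 = 1 + 1, so Z = 1.
A = 2 and Z = 1 is ²₁H — a deuteron.

deuteron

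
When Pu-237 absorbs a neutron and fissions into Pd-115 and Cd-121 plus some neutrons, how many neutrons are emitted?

Conserve mass number: 238 = 115 + 121 + k, so k = 238 − 236 = 2.
Check atomic number: 94 = 46 + 48 + 0 = 94. ✓

2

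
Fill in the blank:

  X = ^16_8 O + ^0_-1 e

Conserve mass number: A = 16 + 0, so A = 16.
Conserve atomic number: Z = 8 − 1, so Z = 7.
Z = 7 is nitrogen, so the species is ^16_7 N.

N-16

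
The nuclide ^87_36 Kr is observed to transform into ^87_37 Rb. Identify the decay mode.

beta-minus decay

ΔA = 87 − 87 = 0; ΔZ = 37 − 36 = +1.
A is unchanged and Z rises by 1 — a neutron has become a proton (β⁻ decay).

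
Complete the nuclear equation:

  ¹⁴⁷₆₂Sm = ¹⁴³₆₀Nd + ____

alpha particle

Conserve mass number: 147 = 143 + A, so A = 4.
Conserve atomic number: 62 = 60 + Z, so Z = 2.
A = 4 and Z = 2 is ⁴₂He — an alpha particle.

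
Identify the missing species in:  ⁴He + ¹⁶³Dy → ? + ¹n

Conserve mass number: 4 + 163 = A + 1, so A = 166.
Conserve atomic number: 2 + 66 = Z + 0, so Z = 68.
Z = 68 is erbium, so the species is ¹⁶⁶Er.

Er-166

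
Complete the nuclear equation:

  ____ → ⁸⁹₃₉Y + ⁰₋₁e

Sr-89

Conserve mass number: A = 89 + 0, so A = 89.
Conserve atomic number: Z = 39 − 1, so Z = 38.
Z = 38 is strontium, so the species is ⁸⁹₃₈Sr.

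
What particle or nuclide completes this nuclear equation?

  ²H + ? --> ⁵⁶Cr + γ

V-54

Conserve mass number: 2 + A = 56 + 0, so A = 54.
Conserve atomic number: 1 + Z = 24 + 0, so Z = 23.
Z = 23 is vanadium, so the species is ⁵⁴V.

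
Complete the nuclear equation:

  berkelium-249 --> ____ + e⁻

Conserve mass number: 249 = A + 0, so A = 249.
Conserve atomic number: 97 = Z − 1, so Z = 98.
Z = 98 is californium, so the species is californium-249.

Cf-249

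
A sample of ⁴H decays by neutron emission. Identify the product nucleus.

H-3

Neutron emission: mass number changes by -1, atomic number by +0.
A: 4 − 1 = 3; Z: 1 = 1.
Z = 1 is hydrogen, so the daughter is ³H.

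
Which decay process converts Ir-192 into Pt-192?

beta-minus decay

ΔA = 192 − 192 = 0; ΔZ = 78 − 77 = +1.
A is unchanged and Z rises by 1 — a neutron has become a proton (β⁻ decay).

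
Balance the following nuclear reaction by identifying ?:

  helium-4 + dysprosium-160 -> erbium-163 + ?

Conserve mass number: 4 + 160 = 163 + A, so A = 1.
Conserve atomic number: 2 + 66 = 68 + Z, so Z = 0.
A = 1 and Z = 0 is neutron — a neutron.

neutron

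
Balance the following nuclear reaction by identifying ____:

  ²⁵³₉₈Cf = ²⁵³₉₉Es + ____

beta-minus particle

Conserve mass number: 253 = 253 + A, so A = 0.
Conserve atomic number: 98 = 99 + Z, so Z = -1.
A = 0 and Z = -1 is ⁰₋₁e — a beta-minus particle.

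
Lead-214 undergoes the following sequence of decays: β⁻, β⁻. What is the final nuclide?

Po-214

Start: (A, Z) = (214, 82).
After β⁻: (214, 83).
After β⁻: (214, 84).
Z = 84 is polonium.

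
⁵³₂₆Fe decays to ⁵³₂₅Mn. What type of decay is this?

ΔA = 53 − 53 = 0; ΔZ = 25 − 26 = -1.
A is unchanged and Z drops by 1 — a proton has become a neutron (β⁺ emission or electron capture).

beta-plus decay or electron capture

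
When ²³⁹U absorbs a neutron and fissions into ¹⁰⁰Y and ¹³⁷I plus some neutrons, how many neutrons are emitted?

3

Conserve mass number: 240 = 100 + 137 + k, so k = 240 − 237 = 3.
Check atomic number: 92 = 39 + 53 + 0 = 92. ✓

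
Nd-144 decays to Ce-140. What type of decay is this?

ΔA = 140 − 144 = -4; ΔZ = 58 − 60 = -2.
A drops by 4 and Z drops by 2 — the signature of alpha emission.

alpha decay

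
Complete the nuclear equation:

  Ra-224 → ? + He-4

Rn-220

Conserve mass number: 224 = A + 4, so A = 220.
Conserve atomic number: 88 = Z + 2, so Z = 86.
Z = 86 is radon, so the species is Rn-220.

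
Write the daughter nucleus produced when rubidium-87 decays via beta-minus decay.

Beta-minus decay: mass number changes by +0, atomic number by +1.
A: 87 = 87; Z: 37 + 1 = 38.
Z = 38 is strontium, so the daughter is strontium-87.

Sr-87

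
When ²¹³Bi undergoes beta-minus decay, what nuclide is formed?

Po-213

Beta-minus decay: mass number changes by +0, atomic number by +1.
A: 213 = 213; Z: 83 + 1 = 84.
Z = 84 is polonium, so the daughter is ²¹³Po.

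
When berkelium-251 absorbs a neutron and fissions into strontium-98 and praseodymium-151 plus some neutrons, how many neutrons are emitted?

Conserve mass number: 252 = 98 + 151 + k, so k = 252 − 249 = 3.
Check atomic number: 97 = 38 + 59 + 0 = 97. ✓

3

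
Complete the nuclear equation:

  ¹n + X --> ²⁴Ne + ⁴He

Mg-27

Conserve mass number: 1 + A = 24 + 4, so A = 27.
Conserve atomic number: 0 + Z = 10 + 2, so Z = 12.
Z = 12 is magnesium, so the species is ²⁷Mg.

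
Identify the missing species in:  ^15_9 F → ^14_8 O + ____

Conserve mass number: 15 = 14 + A, so A = 1.
Conserve atomic number: 9 = 8 + Z, so Z = 1.
A = 1 and Z = 1 is ^1_1 H — a proton.

proton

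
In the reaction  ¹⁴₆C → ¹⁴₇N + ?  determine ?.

Conserve mass number: 14 = 14 + A, so A = 0.
Conserve atomic number: 6 = 7 + Z, so Z = -1.
A = 0 and Z = -1 is ⁰₋₁e — a beta-minus particle.

beta-minus particle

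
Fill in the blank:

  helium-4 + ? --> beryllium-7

Conserve mass number: 4 + A = 7, so A = 3.
Conserve atomic number: 2 + Z = 4, so Z = 2.
Z = 2 is helium, so the species is helium-3.

He-3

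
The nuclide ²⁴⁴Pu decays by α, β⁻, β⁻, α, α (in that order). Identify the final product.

Start: (A, Z) = (244, 94).
After α: (240, 92).
After β⁻: (240, 93).
After β⁻: (240, 94).
After α: (236, 92).
After α: (232, 90).
Z = 90 is thorium.

Th-232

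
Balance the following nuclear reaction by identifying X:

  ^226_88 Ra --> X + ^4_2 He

Rn-222

Conserve mass number: 226 = A + 4, so A = 222.
Conserve atomic number: 88 = Z + 2, so Z = 86.
Z = 86 is radon, so the species is ^222_86 Rn.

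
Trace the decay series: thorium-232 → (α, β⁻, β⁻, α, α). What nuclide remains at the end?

Start: (A, Z) = (232, 90).
After α: (228, 88).
After β⁻: (228, 89).
After β⁻: (228, 90).
After α: (224, 88).
After α: (220, 86).
Z = 86 is radon.

Rn-220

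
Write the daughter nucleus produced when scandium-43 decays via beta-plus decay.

Beta-plus decay: mass number changes by +0, atomic number by -1.
A: 43 = 43; Z: 21 − 1 = 20.
Z = 20 is calcium, so the daughter is calcium-43.

Ca-43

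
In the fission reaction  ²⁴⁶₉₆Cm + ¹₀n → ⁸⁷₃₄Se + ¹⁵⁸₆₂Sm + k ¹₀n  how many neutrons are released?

2

Conserve mass number: 247 = 87 + 158 + k, so k = 247 − 245 = 2.
Check atomic number: 96 = 34 + 62 + 0 = 96. ✓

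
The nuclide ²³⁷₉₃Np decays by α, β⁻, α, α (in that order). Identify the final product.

Start: (A, Z) = (237, 93).
After α: (233, 91).
After β⁻: (233, 92).
After α: (229, 90).
After α: (225, 88).
Z = 88 is radium.

Ra-225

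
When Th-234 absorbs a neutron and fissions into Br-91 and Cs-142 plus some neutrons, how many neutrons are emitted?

Conserve mass number: 235 = 91 + 142 + k, so k = 235 − 233 = 2.
Check atomic number: 90 = 35 + 55 + 0 = 90. ✓

2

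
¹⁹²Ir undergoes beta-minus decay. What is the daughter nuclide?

Beta-minus decay: mass number changes by +0, atomic number by +1.
A: 192 = 192; Z: 77 + 1 = 78.
Z = 78 is platinum, so the daughter is ¹⁹²Pt.

Pt-192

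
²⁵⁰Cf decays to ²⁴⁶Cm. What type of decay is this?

ΔA = 246 − 250 = -4; ΔZ = 96 − 98 = -2.
A drops by 4 and Z drops by 2 — the signature of alpha emission.

alpha decay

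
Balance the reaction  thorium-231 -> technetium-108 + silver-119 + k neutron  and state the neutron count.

4

Conserve mass number: 231 = 108 + 119 + k, so k = 231 − 227 = 4.
Check atomic number: 90 = 43 + 47 + 0 = 90. ✓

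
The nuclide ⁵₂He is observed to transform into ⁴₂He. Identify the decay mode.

neutron emission

ΔA = 4 − 5 = -1; ΔZ = 2 − 2 = +0.
A drops by 1 with Z unchanged — a neutron was emitted.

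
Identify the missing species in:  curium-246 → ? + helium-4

Pu-242

Conserve mass number: 246 = A + 4, so A = 242.
Conserve atomic number: 96 = Z + 2, so Z = 94.
Z = 94 is plutonium, so the species is plutonium-242.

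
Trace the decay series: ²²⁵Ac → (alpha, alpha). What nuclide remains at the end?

At-217

Start: (A, Z) = (225, 89).
After α: (221, 87).
After α: (217, 85).
Z = 85 is astatine.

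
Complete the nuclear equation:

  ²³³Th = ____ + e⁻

Conserve mass number: 233 = A + 0, so A = 233.
Conserve atomic number: 90 = Z − 1, so Z = 91.
Z = 91 is protactinium, so the species is ²³³Pa.

Pa-233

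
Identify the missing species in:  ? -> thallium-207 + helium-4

Conserve mass number: A = 207 + 4, so A = 211.
Conserve atomic number: Z = 81 + 2, so Z = 83.
Z = 83 is bismuth, so the species is bismuth-211.

Bi-211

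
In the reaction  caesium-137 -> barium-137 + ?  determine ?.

beta-minus particle

Conserve mass number: 137 = 137 + A, so A = 0.
Conserve atomic number: 55 = 56 + Z, so Z = -1.
A = 0 and Z = -1 is e⁻ — a beta-minus particle.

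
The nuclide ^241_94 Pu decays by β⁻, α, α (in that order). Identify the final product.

Pa-233

Start: (A, Z) = (241, 94).
After β⁻: (241, 95).
After α: (237, 93).
After α: (233, 91).
Z = 91 is protactinium.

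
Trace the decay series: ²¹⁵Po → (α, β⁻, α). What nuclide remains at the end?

Start: (A, Z) = (215, 84).
After α: (211, 82).
After β⁻: (211, 83).
After α: (207, 81).
Z = 81 is thallium.

Tl-207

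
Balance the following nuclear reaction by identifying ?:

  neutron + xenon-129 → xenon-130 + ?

gamma ray

Conserve mass number: 1 + 129 = 130 + A, so A = 0.
Conserve atomic number: 0 + 54 = 54 + Z, so Z = 0.
A = 0 and Z = 0 is γ — a gamma ray.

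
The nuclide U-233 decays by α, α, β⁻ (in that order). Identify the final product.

Start: (A, Z) = (233, 92).
After α: (229, 90).
After α: (225, 88).
After β⁻: (225, 89).
Z = 89 is actinium.

Ac-225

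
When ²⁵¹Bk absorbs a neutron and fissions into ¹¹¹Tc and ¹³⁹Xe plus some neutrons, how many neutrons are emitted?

2

Conserve mass number: 252 = 111 + 139 + k, so k = 252 − 250 = 2.
Check atomic number: 97 = 43 + 54 + 0 = 97. ✓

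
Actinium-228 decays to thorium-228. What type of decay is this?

ΔA = 228 − 228 = 0; ΔZ = 90 − 89 = +1.
A is unchanged and Z rises by 1 — a neutron has become a proton (β⁻ decay).

beta-minus decay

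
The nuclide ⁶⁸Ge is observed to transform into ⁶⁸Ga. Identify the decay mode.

ΔA = 68 − 68 = 0; ΔZ = 31 − 32 = -1.
A is unchanged and Z drops by 1 — a proton has become a neutron (β⁺ emission or electron capture).

beta-plus decay or electron capture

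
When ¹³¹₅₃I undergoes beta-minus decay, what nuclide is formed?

Beta-minus decay: mass number changes by +0, atomic number by +1.
A: 131 = 131; Z: 53 + 1 = 54.
Z = 54 is xenon, so the daughter is ¹³¹₅₄Xe.

Xe-131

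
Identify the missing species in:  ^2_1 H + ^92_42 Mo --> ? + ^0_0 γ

Tc-94

Conserve mass number: 2 + 92 = A + 0, so A = 94.
Conserve atomic number: 1 + 42 = Z + 0, so Z = 43.
Z = 43 is technetium, so the species is ^94_43 Tc.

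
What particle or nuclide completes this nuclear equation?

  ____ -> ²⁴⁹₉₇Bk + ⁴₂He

Conserve mass number: A = 249 + 4, so A = 253.
Conserve atomic number: Z = 97 + 2, so Z = 99.
Z = 99 is einsteinium, so the species is ²⁵³₉₉Es.

Es-253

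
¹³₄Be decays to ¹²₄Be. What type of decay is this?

neutron emission

ΔA = 12 − 13 = -1; ΔZ = 4 − 4 = +0.
A drops by 1 with Z unchanged — a neutron was emitted.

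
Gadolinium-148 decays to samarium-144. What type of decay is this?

alpha decay

ΔA = 144 − 148 = -4; ΔZ = 62 − 64 = -2.
A drops by 4 and Z drops by 2 — the signature of alpha emission.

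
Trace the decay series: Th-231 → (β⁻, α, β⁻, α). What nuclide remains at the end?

Ra-223

Start: (A, Z) = (231, 90).
After β⁻: (231, 91).
After α: (227, 89).
After β⁻: (227, 90).
After α: (223, 88).
Z = 88 is radium.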